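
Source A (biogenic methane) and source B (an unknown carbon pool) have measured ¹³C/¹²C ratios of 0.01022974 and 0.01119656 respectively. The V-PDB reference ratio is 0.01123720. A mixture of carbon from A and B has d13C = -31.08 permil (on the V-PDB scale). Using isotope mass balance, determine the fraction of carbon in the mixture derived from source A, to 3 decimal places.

δ_A = (0.01022974/0.01123720 − 1)×1000 = (0.910346 − 1)×1000 = -89.654 permil
δ_B = (0.01119656/0.01123720 − 1)×1000 = (0.996383 − 1)×1000 = -3.617 permil
f_A = (δ_mix − δ_B)/(δ_A − δ_B) = (-31.08 − (-3.617))/(-89.654 − (-3.617))
f_A = -27.463 / -86.037 = 0.3192

0.319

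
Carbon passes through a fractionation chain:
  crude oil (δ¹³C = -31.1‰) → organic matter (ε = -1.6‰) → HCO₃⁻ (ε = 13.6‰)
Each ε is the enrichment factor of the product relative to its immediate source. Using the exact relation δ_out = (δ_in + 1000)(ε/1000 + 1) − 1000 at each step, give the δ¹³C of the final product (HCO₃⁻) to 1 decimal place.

step 1: δ = (-31.10 + 1000)·(-1.6/1000 + 1) − 1000 = -32.65‰
step 2: δ = (-32.65 + 1000)·(13.6/1000 + 1) − 1000 = -19.49‰

-19.5‰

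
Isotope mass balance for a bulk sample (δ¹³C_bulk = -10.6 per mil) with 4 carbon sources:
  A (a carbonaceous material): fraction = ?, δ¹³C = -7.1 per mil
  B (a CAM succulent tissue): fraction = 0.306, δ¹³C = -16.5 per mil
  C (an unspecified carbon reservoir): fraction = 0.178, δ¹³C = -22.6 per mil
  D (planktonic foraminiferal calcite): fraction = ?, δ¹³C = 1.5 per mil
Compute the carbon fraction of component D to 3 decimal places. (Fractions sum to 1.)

Let f_D and f_A be the unknown fractions; fractions sum to 1 so f_D + f_A = 0.516.
Mass balance: Σ fᵢ·δᵢ = δ_bulk ⇒ f_D·(1.5) + f_A·(-7.1) = -10.6 − (-9.072) = -1.528
Substitute f_A = 0.516 − f_D:
f_D·(1.5 − -7.1) = -1.528 − 0.516×(-7.1) = 2.135
f_D = 2.135 / 8.6 = 0.2483

0.248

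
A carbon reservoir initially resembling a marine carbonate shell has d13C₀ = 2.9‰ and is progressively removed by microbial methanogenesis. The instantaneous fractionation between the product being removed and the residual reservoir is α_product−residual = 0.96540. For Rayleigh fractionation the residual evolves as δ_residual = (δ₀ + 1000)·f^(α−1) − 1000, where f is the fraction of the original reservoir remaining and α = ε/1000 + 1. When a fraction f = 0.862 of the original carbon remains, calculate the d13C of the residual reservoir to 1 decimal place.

8.1‰

Rayleigh residual: δ_res = (δ₀ + 1000)·f^(α−1) − 1000
α − 1 = -0.03460
f^(α−1) = 0.862^(-0.03460) = 1.005151
δ_res = (2.9 + 1000) × 1.005151 − 1000 = 1008.066 − 1000 = 8.07‰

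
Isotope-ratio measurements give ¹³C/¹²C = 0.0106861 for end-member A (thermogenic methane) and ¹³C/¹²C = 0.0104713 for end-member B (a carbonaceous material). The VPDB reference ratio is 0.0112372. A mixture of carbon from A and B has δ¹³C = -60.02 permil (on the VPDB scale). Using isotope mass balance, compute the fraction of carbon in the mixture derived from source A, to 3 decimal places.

0.426

δ_A = (0.0106861/0.0112372 − 1)×1000 = (0.950958 − 1)×1000 = -49.042 permil
δ_B = (0.0104713/0.0112372 − 1)×1000 = (0.931842 − 1)×1000 = -68.158 permil
f_A = (δ_mix − δ_B)/(δ_A − δ_B) = (-60.02 − (-68.158))/(-49.042 − (-68.158))
f_A = 8.138 / 19.115 = 0.4257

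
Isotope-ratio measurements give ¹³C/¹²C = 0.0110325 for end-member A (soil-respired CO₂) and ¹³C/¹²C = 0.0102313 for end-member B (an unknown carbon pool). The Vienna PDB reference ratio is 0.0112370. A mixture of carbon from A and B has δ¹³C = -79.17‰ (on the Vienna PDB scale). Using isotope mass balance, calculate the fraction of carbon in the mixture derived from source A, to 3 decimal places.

δ_A = (0.0110325/0.0112370 − 1)×1000 = (0.981801 − 1)×1000 = -18.199‰
δ_B = (0.0102313/0.0112370 − 1)×1000 = (0.910501 − 1)×1000 = -89.499‰
f_A = (δ_mix − δ_B)/(δ_A − δ_B) = (-79.17 − (-89.499))/(-18.199 − (-89.499))
f_A = 10.329 / 71.300 = 0.1449

0.145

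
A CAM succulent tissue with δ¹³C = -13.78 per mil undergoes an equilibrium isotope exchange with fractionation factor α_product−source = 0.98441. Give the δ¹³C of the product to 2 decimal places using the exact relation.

-29.16 per mil

δ_product = (δ_source + 1000)·α − 1000
δ_product = (-13.78 + 1000) × 0.98441 − 1000
δ_product = 970.845 − 1000 = -29.155 per mil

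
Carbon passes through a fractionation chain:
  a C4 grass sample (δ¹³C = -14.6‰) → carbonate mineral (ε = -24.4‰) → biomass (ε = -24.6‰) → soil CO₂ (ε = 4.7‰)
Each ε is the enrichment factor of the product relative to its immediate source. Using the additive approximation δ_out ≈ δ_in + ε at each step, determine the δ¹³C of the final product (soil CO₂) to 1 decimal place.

-58.9‰

step 1: δ ≈ -14.6 + (-24.4) = -39.0‰
step 2: δ ≈ -39.0 + (-24.6) = -63.6‰
step 3: δ ≈ -63.6 + (4.7) = -58.9‰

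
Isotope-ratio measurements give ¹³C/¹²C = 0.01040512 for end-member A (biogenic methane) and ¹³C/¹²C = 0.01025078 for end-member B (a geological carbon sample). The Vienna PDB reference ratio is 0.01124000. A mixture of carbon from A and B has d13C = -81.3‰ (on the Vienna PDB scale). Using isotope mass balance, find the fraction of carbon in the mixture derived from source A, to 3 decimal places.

δ_A = (0.01040512/0.01124000 − 1)×1000 = (0.925722 − 1)×1000 = -74.278‰
δ_B = (0.01025078/0.01124000 − 1)×1000 = (0.911991 − 1)×1000 = -88.009‰
f_A = (δ_mix − δ_B)/(δ_A − δ_B) = (-81.3 − (-88.009))/(-74.278 − (-88.009))
f_A = 6.709 / 13.731 = 0.4886

0.489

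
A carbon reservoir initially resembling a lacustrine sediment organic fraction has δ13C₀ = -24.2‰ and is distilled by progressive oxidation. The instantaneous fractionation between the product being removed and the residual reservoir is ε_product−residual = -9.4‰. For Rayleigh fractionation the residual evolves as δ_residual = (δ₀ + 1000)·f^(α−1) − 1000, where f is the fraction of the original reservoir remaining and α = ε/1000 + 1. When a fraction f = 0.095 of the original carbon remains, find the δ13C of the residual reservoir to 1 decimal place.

Rayleigh residual: δ_res = (δ₀ + 1000)·f^(α−1) − 1000
α = ε/1000 + 1 = 0.99060, so α − 1 = -0.00940
f^(α−1) = 0.095^(-0.00940) = 1.022373
δ_res = (-24.2 + 1000) × 1.022373 − 1000 = 997.632 − 1000 = -2.37‰

-2.4‰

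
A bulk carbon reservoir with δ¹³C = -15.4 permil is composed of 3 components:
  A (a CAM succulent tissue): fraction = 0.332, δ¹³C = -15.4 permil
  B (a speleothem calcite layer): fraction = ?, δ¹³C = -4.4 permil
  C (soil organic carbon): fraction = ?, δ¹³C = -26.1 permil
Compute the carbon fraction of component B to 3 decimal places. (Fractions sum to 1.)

0.329

Let f_B and f_C be the unknown fractions; fractions sum to 1 so f_B + f_C = 0.668.
Mass balance: Σ fᵢ·δᵢ = δ_bulk ⇒ f_B·(-4.4) + f_C·(-26.1) = -15.4 − (-5.113) = -10.287
Substitute f_C = 0.668 − f_B:
f_B·(-4.4 − -26.1) = -10.287 − 0.668×(-26.1) = 7.148
f_B = 7.148 / 21.7 = 0.3294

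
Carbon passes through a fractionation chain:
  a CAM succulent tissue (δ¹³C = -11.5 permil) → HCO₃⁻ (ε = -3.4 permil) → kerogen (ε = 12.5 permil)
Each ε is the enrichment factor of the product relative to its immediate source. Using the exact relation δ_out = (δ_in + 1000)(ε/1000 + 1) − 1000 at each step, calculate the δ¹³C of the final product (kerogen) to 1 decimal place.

-2.5 permil

step 1: δ = (-11.50 + 1000)·(-3.4/1000 + 1) − 1000 = -14.86 permil
step 2: δ = (-14.86 + 1000)·(12.5/1000 + 1) − 1000 = -2.55 permil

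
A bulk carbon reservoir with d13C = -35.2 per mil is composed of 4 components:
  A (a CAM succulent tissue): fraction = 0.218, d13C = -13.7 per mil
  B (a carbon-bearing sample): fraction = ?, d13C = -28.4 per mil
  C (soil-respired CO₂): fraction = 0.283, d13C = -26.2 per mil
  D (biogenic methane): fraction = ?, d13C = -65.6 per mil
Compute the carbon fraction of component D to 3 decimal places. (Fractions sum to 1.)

0.286

Let f_D and f_B be the unknown fractions; fractions sum to 1 so f_D + f_B = 0.499.
Mass balance: Σ fᵢ·δᵢ = δ_bulk ⇒ f_D·(-65.6) + f_B·(-28.4) = -35.2 − (-10.401) = -24.799
Substitute f_B = 0.499 − f_D:
f_D·(-65.6 − -28.4) = -24.799 − 0.499×(-28.4) = -10.627
f_D = -10.627 / -37.2 = 0.2857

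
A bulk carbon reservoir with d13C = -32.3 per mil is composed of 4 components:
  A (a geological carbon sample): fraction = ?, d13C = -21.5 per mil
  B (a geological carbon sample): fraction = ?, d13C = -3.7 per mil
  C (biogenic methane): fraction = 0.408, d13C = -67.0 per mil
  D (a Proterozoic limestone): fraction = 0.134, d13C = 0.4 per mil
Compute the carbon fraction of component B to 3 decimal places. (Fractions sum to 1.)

0.271

Let f_B and f_A be the unknown fractions; fractions sum to 1 so f_B + f_A = 0.458.
Mass balance: Σ fᵢ·δᵢ = δ_bulk ⇒ f_B·(-3.7) + f_A·(-21.5) = -32.3 − (-27.282) = -5.018
Substitute f_A = 0.458 − f_B:
f_B·(-3.7 − -21.5) = -5.018 − 0.458×(-21.5) = 4.829
f_B = 4.829 / 17.8 = 0.2713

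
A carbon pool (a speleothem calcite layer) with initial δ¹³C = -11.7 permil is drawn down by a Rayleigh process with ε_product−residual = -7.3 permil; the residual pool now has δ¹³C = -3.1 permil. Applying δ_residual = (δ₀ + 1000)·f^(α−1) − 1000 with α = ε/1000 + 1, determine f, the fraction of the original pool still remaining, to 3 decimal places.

0.305

α − 1 = ε/1000 = -0.0073
(δ_res + 1000)/(δ₀ + 1000) = (-3.1 + 1000)/(-11.7 + 1000) = 996.9/988.3 = 1.008702
f = 1.008702^(1/-0.0073) = exp(ln(1.008702)/-0.0073) = exp(0.00866/-0.0073)
f = exp(-1.1869) = 0.3052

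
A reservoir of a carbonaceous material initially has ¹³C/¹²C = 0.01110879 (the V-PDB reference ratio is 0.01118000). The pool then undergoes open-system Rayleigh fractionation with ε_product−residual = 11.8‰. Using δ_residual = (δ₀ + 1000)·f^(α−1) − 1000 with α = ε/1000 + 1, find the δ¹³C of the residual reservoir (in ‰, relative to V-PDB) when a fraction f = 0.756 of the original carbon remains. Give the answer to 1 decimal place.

δ₀ = (0.01110879/0.01118000 − 1)×1000 = (0.993631 − 1)×1000 = -6.369‰
α − 1 = ε/1000 = 0.0118
f^(α−1) = 0.756^(0.0118) = 0.996705
δ_res = (-6.369 + 1000) × 0.996705 − 1000 = 990.356 − 1000 = -9.64‰

-9.6‰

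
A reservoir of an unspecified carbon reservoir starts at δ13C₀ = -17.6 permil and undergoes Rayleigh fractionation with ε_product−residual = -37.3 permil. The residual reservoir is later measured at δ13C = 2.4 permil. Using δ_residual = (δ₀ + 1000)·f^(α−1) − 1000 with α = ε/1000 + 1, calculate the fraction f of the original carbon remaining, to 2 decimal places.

0.58

α − 1 = ε/1000 = -0.0373
(δ_res + 1000)/(δ₀ + 1000) = (2.4 + 1000)/(-17.6 + 1000) = 1002.4/982.4 = 1.020358
f = 1.020358^(1/-0.0373) = exp(ln(1.020358)/-0.0373) = exp(0.02015/-0.0373)
f = exp(-0.5403) = 0.5826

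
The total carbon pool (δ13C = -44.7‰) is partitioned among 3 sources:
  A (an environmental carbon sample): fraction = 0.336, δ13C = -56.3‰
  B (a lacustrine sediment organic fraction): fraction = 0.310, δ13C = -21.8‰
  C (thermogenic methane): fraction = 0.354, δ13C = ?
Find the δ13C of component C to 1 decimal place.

-53.7‰

Isotope mass balance: δ_bulk = Σ fᵢ·δᵢ.
-44.7 = 0.336×(-56.3) + 0.310×(-21.8) + 0.354×δ_C
0.354·δ_C = -44.7 − (-25.675) = -19.025
δ_C = -19.025 / 0.354 = -53.74‰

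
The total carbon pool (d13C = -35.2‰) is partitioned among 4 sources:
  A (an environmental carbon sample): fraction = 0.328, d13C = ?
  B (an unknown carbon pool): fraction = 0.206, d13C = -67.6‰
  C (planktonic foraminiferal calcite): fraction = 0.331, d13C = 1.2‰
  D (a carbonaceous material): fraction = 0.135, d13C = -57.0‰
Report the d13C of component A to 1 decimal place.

-42.6‰

Isotope mass balance: δ_bulk = Σ fᵢ·δᵢ.
-35.2 = 0.328×δ_A + 0.206×(-67.6) + 0.331×(1.2) + 0.135×(-57.0)
0.328·δ_A = -35.2 − (-21.223) = -13.977
δ_A = -13.977 / 0.328 = -42.61‰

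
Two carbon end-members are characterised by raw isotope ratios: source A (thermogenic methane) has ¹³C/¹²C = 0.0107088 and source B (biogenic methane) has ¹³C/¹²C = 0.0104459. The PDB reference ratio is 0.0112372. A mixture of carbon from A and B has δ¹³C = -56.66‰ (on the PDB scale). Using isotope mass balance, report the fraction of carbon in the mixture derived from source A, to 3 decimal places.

δ_A = (0.0107088/0.0112372 − 1)×1000 = (0.952978 − 1)×1000 = -47.022‰
δ_B = (0.0104459/0.0112372 − 1)×1000 = (0.929582 − 1)×1000 = -70.418‰
f_A = (δ_mix − δ_B)/(δ_A − δ_B) = (-56.66 − (-70.418))/(-47.022 − (-70.418))
f_A = 13.758 / 23.396 = 0.5881

0.588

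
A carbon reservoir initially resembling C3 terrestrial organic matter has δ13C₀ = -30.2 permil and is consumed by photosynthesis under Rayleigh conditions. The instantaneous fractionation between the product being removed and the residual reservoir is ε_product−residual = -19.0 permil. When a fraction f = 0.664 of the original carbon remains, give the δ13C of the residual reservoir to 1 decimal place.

Rayleigh residual: δ_res = (δ₀ + 1000)·f^(α−1) − 1000
α = ε/1000 + 1 = 0.98100, so α − 1 = -0.01900
f^(α−1) = 0.664^(-0.01900) = 1.007810
δ_res = (-30.2 + 1000) × 1.007810 − 1000 = 977.374 − 1000 = -22.63 permil

-22.6 permil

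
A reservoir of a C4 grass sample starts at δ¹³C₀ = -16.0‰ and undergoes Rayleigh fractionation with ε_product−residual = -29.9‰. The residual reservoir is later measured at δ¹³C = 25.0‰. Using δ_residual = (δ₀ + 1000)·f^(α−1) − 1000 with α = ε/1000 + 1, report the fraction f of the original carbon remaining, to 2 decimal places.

α − 1 = ε/1000 = -0.0299
(δ_res + 1000)/(δ₀ + 1000) = (25.0 + 1000)/(-16.0 + 1000) = 1025.0/984.0 = 1.041667
f = 1.041667^(1/-0.0299) = exp(ln(1.041667)/-0.0299) = exp(0.04082/-0.0299)
f = exp(-1.3653) = 0.2553

0.26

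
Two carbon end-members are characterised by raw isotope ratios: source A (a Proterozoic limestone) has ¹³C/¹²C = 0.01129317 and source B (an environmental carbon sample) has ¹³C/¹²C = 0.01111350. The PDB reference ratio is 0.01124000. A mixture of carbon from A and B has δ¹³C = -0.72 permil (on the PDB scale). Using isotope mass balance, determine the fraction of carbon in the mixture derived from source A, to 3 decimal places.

0.659

δ_A = (0.01129317/0.01124000 − 1)×1000 = (1.004730 − 1)×1000 = 4.730 permil
δ_B = (0.01111350/0.01124000 − 1)×1000 = (0.988746 − 1)×1000 = -11.254 permil
f_A = (δ_mix − δ_B)/(δ_A − δ_B) = (-0.72 − (-11.254))/(4.730 − (-11.254))
f_A = 10.534 / 15.985 = 0.6590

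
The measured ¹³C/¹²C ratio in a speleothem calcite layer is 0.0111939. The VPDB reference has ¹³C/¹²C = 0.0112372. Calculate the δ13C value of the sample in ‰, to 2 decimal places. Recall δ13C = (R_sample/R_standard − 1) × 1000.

δ13C = (R_sample / R_standard − 1) × 1000
R_sample / R_standard = 0.0111939 / 0.0112372 = 0.996147
δ13C = (0.996147 − 1) × 1000 = -3.853‰

-3.85‰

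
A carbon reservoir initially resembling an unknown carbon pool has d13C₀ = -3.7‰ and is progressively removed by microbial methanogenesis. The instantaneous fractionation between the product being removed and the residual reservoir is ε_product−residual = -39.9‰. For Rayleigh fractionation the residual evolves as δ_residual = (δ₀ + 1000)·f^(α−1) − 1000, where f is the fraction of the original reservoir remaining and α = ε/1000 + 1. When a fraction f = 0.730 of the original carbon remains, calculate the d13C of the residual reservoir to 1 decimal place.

8.9‰

Rayleigh residual: δ_res = (δ₀ + 1000)·f^(α−1) − 1000
α = ε/1000 + 1 = 0.96010, so α − 1 = -0.03990
f^(α−1) = 0.730^(-0.03990) = 1.012636
δ_res = (-3.7 + 1000) × 1.012636 − 1000 = 1008.889 − 1000 = 8.89‰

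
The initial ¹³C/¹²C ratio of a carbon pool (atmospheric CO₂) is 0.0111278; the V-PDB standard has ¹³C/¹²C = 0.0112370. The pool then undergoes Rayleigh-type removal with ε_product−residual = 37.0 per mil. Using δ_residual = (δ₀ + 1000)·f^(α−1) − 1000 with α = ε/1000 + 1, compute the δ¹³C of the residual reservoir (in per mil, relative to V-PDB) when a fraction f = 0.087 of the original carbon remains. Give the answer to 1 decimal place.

-95.3 per mil

δ₀ = (0.0111278/0.0112370 − 1)×1000 = (0.990282 − 1)×1000 = -9.718 per mil
α − 1 = ε/1000 = 0.0370
f^(α−1) = 0.087^(0.0370) = 0.913613
δ_res = (-9.718 + 1000) × 0.913613 − 1000 = 904.734 − 1000 = -95.27 per mil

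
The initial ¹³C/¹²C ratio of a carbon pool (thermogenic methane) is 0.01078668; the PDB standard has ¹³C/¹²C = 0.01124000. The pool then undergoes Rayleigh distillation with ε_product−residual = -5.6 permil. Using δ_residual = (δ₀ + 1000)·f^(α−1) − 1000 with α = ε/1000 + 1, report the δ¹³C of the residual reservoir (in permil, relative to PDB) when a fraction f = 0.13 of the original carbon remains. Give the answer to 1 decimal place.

δ₀ = (0.01078668/0.01124000 − 1)×1000 = (0.959669 − 1)×1000 = -40.331 permil
α − 1 = ε/1000 = -0.0056
f^(α−1) = 0.13^(-0.0056) = 1.011491
δ_res = (-40.331 + 1000) × 1.011491 − 1000 = 970.696 − 1000 = -29.30 permil

-29.3 permil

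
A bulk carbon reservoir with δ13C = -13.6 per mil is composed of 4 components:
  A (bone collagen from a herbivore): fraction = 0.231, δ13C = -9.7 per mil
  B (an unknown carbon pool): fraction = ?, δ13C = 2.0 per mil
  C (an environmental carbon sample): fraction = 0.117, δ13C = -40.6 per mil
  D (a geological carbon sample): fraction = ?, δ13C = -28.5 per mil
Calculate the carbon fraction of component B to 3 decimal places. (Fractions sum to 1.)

0.393

Let f_B and f_D be the unknown fractions; fractions sum to 1 so f_B + f_D = 0.652.
Mass balance: Σ fᵢ·δᵢ = δ_bulk ⇒ f_B·(2.0) + f_D·(-28.5) = -13.6 − (-6.991) = -6.609
Substitute f_D = 0.652 − f_B:
f_B·(2.0 − -28.5) = -6.609 − 0.652×(-28.5) = 11.973
f_B = 11.973 / 30.5 = 0.3926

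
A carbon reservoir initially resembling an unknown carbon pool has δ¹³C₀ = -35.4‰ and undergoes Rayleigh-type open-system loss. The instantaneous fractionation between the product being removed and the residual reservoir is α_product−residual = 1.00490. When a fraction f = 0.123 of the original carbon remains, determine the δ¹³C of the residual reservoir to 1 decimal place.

-45.3‰

Rayleigh residual: δ_res = (δ₀ + 1000)·f^(α−1) − 1000
α − 1 = 0.00490
f^(α−1) = 0.123^(0.00490) = 0.989784
δ_res = (-35.4 + 1000) × 0.989784 − 1000 = 954.746 − 1000 = -45.25‰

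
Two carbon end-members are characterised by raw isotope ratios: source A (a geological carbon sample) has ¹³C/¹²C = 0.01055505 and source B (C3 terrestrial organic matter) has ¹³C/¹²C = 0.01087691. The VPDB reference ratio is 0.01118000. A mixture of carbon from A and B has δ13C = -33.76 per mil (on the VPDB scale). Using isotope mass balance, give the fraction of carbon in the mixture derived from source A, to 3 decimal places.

0.231

δ_A = (0.01055505/0.01118000 − 1)×1000 = (0.944101 − 1)×1000 = -55.899 per mil
δ_B = (0.01087691/0.01118000 − 1)×1000 = (0.972890 − 1)×1000 = -27.110 per mil
f_A = (δ_mix − δ_B)/(δ_A − δ_B) = (-33.76 − (-27.110))/(-55.899 − (-27.110))
f_A = -6.650 / -28.789 = 0.2310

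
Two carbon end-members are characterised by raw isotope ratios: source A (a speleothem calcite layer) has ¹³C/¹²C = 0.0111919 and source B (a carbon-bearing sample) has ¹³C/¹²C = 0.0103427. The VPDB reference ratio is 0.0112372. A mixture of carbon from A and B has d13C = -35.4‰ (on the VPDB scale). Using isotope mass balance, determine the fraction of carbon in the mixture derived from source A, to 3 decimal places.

0.585

δ_A = (0.0111919/0.0112372 − 1)×1000 = (0.995969 − 1)×1000 = -4.031‰
δ_B = (0.0103427/0.0112372 − 1)×1000 = (0.920398 − 1)×1000 = -79.602‰
f_A = (δ_mix − δ_B)/(δ_A − δ_B) = (-35.4 − (-79.602))/(-4.031 − (-79.602))
f_A = 44.202 / 75.570 = 0.5849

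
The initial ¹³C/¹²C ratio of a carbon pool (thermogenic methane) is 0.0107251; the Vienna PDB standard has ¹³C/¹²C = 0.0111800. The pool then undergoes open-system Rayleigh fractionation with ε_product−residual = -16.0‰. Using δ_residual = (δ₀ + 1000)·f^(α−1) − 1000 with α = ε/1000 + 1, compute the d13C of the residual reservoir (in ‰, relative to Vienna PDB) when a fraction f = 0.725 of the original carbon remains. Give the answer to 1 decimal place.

-35.7‰

δ₀ = (0.0107251/0.0111800 − 1)×1000 = (0.959311 − 1)×1000 = -40.689‰
α − 1 = ε/1000 = -0.0160
f^(α−1) = 0.725^(-0.0160) = 1.005159
δ_res = (-40.689 + 1000) × 1.005159 − 1000 = 964.260 − 1000 = -35.74‰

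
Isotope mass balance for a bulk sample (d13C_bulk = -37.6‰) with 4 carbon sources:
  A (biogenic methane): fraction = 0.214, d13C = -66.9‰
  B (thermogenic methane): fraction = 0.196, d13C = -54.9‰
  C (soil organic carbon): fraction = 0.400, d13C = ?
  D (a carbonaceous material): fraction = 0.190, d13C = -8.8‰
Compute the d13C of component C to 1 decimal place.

Isotope mass balance: δ_bulk = Σ fᵢ·δᵢ.
-37.6 = 0.214×(-66.9) + 0.196×(-54.9) + 0.400×δ_C + 0.190×(-8.8)
0.400·δ_C = -37.6 − (-26.749) = -10.851
δ_C = -10.851 / 0.400 = -27.13‰

-27.1‰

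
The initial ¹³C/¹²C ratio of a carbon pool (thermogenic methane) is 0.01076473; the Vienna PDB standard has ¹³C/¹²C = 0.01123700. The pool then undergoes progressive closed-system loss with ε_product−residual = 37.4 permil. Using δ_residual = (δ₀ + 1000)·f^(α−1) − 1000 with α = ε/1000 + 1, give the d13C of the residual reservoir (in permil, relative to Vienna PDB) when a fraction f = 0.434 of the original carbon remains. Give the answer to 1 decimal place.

δ₀ = (0.01076473/0.01123700 − 1)×1000 = (0.957972 − 1)×1000 = -42.028 permil
α − 1 = ε/1000 = 0.0374
f^(α−1) = 0.434^(0.0374) = 0.969264
δ_res = (-42.028 + 1000) × 0.969264 − 1000 = 928.528 − 1000 = -71.47 permil

-71.5 permil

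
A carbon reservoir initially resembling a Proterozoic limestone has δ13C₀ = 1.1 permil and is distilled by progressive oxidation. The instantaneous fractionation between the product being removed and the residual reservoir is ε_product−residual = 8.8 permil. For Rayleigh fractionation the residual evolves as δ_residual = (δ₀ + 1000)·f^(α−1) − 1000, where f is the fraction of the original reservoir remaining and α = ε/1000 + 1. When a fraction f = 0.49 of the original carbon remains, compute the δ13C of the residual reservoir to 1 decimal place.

-5.2 permil

Rayleigh residual: δ_res = (δ₀ + 1000)·f^(α−1) − 1000
α = ε/1000 + 1 = 1.00880, so α − 1 = 0.00880
f^(α−1) = 0.49^(0.00880) = 0.993742
δ_res = (1.1 + 1000) × 0.993742 − 1000 = 994.835 − 1000 = -5.16 permil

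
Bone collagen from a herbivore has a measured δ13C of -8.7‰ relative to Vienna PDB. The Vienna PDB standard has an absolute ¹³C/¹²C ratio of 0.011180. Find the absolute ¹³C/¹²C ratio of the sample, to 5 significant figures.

R_sample = R_standard × (δ13C/1000 + 1)
R_sample = 0.011180 × (-8.7/1000 + 1) = 0.011180 × 0.991300
R_sample = 0.0110827

0.011083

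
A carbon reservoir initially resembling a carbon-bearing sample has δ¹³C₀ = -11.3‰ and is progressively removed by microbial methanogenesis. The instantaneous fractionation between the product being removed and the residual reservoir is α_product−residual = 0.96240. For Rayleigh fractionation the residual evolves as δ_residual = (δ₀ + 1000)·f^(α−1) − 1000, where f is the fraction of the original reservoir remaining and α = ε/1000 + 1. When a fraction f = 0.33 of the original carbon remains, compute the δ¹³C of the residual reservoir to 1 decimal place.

Rayleigh residual: δ_res = (δ₀ + 1000)·f^(α−1) − 1000
α − 1 = -0.03760
f^(α−1) = 0.33^(-0.03760) = 1.042567
δ_res = (-11.3 + 1000) × 1.042567 − 1000 = 1030.786 − 1000 = 30.79‰

30.8‰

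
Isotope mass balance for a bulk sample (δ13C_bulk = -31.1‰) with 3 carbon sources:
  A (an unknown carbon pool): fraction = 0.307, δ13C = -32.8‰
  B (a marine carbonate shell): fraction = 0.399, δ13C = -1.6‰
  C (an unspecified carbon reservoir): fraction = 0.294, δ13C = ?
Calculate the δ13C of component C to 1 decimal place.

-69.4‰

Isotope mass balance: δ_bulk = Σ fᵢ·δᵢ.
-31.1 = 0.307×(-32.8) + 0.399×(-1.6) + 0.294×δ_C
0.294·δ_C = -31.1 − (-10.708) = -20.392
δ_C = -20.392 / 0.294 = -69.36‰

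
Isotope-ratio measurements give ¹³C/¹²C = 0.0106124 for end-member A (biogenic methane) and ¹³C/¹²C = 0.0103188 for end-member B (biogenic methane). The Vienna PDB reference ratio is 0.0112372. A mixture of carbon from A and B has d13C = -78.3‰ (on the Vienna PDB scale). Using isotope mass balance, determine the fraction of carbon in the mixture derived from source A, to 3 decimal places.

0.131

δ_A = (0.0106124/0.0112372 − 1)×1000 = (0.944399 − 1)×1000 = -55.601‰
δ_B = (0.0103188/0.0112372 − 1)×1000 = (0.918271 − 1)×1000 = -81.729‰
f_A = (δ_mix − δ_B)/(δ_A − δ_B) = (-78.3 − (-81.729))/(-55.601 − (-81.729))
f_A = 3.429 / 26.128 = 0.1312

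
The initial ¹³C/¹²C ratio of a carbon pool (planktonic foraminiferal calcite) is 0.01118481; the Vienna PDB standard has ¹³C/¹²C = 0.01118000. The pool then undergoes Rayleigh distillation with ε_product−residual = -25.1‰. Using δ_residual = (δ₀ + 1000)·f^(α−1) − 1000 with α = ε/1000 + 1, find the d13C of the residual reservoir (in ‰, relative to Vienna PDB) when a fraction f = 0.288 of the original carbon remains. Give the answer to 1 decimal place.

δ₀ = (0.01118481/0.01118000 − 1)×1000 = (1.000430 − 1)×1000 = 0.430‰
α − 1 = ε/1000 = -0.0251
f^(α−1) = 0.288^(-0.0251) = 1.031738
δ_res = (0.430 + 1000) × 1.031738 − 1000 = 1032.181 − 1000 = 32.18‰

32.2‰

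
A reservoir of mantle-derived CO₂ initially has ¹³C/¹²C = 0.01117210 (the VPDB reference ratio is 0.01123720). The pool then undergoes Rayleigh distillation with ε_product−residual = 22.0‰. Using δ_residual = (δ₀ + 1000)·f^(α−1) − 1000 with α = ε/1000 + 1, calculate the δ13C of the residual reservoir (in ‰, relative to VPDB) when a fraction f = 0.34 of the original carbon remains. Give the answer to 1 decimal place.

δ₀ = (0.01117210/0.01123720 − 1)×1000 = (0.994207 − 1)×1000 = -5.793‰
α − 1 = ε/1000 = 0.0220
f^(α−1) = 0.34^(0.0220) = 0.976546
δ_res = (-5.793 + 1000) × 0.976546 − 1000 = 970.888 − 1000 = -29.11‰

-29.1‰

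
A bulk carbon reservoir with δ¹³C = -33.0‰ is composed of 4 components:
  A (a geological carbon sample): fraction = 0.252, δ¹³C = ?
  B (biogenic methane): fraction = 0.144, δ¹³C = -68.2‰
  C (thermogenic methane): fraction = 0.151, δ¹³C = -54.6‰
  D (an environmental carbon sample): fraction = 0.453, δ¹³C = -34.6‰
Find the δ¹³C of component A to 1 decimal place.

2.9‰

Isotope mass balance: δ_bulk = Σ fᵢ·δᵢ.
-33.0 = 0.252×δ_A + 0.144×(-68.2) + 0.151×(-54.6) + 0.453×(-34.6)
0.252·δ_A = -33.0 − (-33.739) = 0.739
δ_A = 0.739 / 0.252 = 2.93‰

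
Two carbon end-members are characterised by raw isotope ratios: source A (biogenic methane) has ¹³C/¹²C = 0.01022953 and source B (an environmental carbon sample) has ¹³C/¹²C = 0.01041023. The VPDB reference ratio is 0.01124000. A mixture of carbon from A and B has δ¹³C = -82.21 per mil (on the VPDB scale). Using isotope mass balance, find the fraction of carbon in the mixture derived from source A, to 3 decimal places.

0.522

δ_A = (0.01022953/0.01124000 − 1)×1000 = (0.910101 − 1)×1000 = -89.899 per mil
δ_B = (0.01041023/0.01124000 − 1)×1000 = (0.926177 − 1)×1000 = -73.823 per mil
f_A = (δ_mix − δ_B)/(δ_A − δ_B) = (-82.21 − (-73.823))/(-89.899 − (-73.823))
f_A = -8.387 / -16.077 = 0.5217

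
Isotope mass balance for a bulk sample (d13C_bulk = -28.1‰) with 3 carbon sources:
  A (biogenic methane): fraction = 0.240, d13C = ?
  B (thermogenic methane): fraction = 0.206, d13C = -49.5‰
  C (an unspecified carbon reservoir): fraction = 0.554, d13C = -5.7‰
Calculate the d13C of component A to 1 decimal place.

-61.4‰

Isotope mass balance: δ_bulk = Σ fᵢ·δᵢ.
-28.1 = 0.240×δ_A + 0.206×(-49.5) + 0.554×(-5.7)
0.240·δ_A = -28.1 − (-13.355) = -14.745
δ_A = -14.745 / 0.240 = -61.44‰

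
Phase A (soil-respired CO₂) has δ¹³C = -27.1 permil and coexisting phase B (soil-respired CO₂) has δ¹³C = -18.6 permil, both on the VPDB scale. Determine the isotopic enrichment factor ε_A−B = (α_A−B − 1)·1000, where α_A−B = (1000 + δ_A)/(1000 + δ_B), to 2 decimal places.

-8.66 permil

α_A−B = (1000 + -27.1) / (1000 + -18.6) = 972.9 / 981.4 = 0.991339
ε_A−B = (0.991339 − 1) × 1000 = -8.661 permil
(The approximation ε ≈ δ_A − δ_B would give -8.5 permil.)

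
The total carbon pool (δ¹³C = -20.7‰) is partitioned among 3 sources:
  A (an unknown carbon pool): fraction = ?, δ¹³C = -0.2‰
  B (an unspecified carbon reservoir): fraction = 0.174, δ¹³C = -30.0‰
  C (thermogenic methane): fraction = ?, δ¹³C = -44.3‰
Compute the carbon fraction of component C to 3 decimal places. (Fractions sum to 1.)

0.347

Let f_C and f_A be the unknown fractions; fractions sum to 1 so f_C + f_A = 0.826.
Mass balance: Σ fᵢ·δᵢ = δ_bulk ⇒ f_C·(-44.3) + f_A·(-0.2) = -20.7 − (-5.220) = -15.480
Substitute f_A = 0.826 − f_C:
f_C·(-44.3 − -0.2) = -15.480 − 0.826×(-0.2) = -15.315
f_C = -15.315 / -44.1 = 0.3473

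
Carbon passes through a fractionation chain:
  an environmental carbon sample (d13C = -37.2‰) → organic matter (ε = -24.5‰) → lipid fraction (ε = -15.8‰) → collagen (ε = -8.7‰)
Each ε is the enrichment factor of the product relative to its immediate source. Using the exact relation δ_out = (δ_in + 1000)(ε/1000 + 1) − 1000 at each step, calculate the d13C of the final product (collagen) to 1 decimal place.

-83.7‰

step 1: δ = (-37.20 + 1000)·(-24.5/1000 + 1) − 1000 = -60.79‰
step 2: δ = (-60.79 + 1000)·(-15.8/1000 + 1) − 1000 = -75.63‰
step 3: δ = (-75.63 + 1000)·(-8.7/1000 + 1) − 1000 = -83.67‰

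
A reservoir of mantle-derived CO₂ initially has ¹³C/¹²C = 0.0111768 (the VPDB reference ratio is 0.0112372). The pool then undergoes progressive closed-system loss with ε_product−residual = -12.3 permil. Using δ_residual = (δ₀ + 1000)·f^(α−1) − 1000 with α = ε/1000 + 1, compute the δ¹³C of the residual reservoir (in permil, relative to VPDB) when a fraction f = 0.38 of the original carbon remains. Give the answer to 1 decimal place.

6.5 permil

δ₀ = (0.0111768/0.0112372 − 1)×1000 = (0.994625 − 1)×1000 = -5.375 permil
α − 1 = ε/1000 = -0.0123
f^(α−1) = 0.38^(-0.0123) = 1.011972
δ_res = (-5.375 + 1000) × 1.011972 − 1000 = 1006.533 − 1000 = 6.53 permil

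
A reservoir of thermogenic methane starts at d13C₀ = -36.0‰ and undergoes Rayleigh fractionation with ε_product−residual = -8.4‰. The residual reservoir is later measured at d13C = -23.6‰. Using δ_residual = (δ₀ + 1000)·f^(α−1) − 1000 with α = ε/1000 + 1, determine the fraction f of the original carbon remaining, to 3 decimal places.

α − 1 = ε/1000 = -0.0084
(δ_res + 1000)/(δ₀ + 1000) = (-23.6 + 1000)/(-36.0 + 1000) = 976.4/964.0 = 1.012863
f = 1.012863^(1/-0.0084) = exp(ln(1.012863)/-0.0084) = exp(0.01278/-0.0084)
f = exp(-1.5216) = 0.2184

0.218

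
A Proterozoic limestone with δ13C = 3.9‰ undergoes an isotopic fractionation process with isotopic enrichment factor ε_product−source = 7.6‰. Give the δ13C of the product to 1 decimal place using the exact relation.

11.5‰

To first order, δ_product ≈ δ_source + ε = 11.5‰.
Exactly, δ_product = (δ_source + 1000)·(ε/1000 + 1) − 1000.
δ_product = (3.9 + 1000) × (7.6/1000 + 1) − 1000
δ_product = 11.53‰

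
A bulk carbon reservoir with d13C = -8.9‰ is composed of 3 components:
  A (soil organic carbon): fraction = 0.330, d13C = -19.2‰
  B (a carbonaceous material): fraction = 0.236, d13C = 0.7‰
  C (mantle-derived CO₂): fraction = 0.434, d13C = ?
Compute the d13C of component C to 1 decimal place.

-6.3‰

Isotope mass balance: δ_bulk = Σ fᵢ·δᵢ.
-8.9 = 0.330×(-19.2) + 0.236×(0.7) + 0.434×δ_C
0.434·δ_C = -8.9 − (-6.171) = -2.729
δ_C = -2.729 / 0.434 = -6.29‰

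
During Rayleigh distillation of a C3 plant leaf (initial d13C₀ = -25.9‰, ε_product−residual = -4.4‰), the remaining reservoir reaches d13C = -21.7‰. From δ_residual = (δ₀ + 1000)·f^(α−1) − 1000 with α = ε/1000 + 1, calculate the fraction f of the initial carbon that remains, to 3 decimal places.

α − 1 = ε/1000 = -0.0044
(δ_res + 1000)/(δ₀ + 1000) = (-21.7 + 1000)/(-25.9 + 1000) = 978.3/974.1 = 1.004312
f = 1.004312^(1/-0.0044) = exp(ln(1.004312)/-0.0044) = exp(0.00430/-0.0044)
f = exp(-0.9778) = 0.3761

0.376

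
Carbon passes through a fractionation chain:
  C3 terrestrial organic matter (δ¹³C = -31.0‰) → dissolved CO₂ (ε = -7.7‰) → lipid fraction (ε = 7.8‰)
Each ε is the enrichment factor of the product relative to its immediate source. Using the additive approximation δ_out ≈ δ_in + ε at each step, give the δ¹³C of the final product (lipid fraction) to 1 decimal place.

-30.9‰

step 1: δ ≈ -31.0 + (-7.7) = -38.7‰
step 2: δ ≈ -38.7 + (7.8) = -30.9‰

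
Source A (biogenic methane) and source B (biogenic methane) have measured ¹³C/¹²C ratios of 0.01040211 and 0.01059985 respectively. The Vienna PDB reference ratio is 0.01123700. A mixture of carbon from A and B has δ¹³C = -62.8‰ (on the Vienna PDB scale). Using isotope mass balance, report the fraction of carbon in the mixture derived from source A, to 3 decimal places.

δ_A = (0.01040211/0.01123700 − 1)×1000 = (0.925702 − 1)×1000 = -74.298‰
δ_B = (0.01059985/0.01123700 − 1)×1000 = (0.943299 − 1)×1000 = -56.701‰
f_A = (δ_mix − δ_B)/(δ_A − δ_B) = (-62.8 − (-56.701))/(-74.298 − (-56.701))
f_A = -6.099 / -17.597 = 0.3466

0.347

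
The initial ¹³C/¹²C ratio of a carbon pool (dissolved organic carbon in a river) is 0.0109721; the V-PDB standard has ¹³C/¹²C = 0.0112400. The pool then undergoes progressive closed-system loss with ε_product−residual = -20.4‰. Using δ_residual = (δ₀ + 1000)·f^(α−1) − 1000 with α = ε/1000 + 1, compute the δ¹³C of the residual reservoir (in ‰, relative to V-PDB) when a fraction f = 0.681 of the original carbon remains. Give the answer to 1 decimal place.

-16.2‰

δ₀ = (0.0109721/0.0112400 − 1)×1000 = (0.976165 − 1)×1000 = -23.835‰
α − 1 = ε/1000 = -0.0204
f^(α−1) = 0.681^(-0.0204) = 1.007868
δ_res = (-23.835 + 1000) × 1.007868 − 1000 = 983.846 − 1000 = -16.15‰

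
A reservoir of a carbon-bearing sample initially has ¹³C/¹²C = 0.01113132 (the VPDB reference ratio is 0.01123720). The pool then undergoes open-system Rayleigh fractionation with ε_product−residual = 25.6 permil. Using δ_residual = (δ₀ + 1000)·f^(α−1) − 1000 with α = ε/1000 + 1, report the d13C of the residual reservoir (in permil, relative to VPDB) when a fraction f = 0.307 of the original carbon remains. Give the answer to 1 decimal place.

δ₀ = (0.01113132/0.01123720 − 1)×1000 = (0.990578 − 1)×1000 = -9.422 permil
α − 1 = ε/1000 = 0.0256
f^(α−1) = 0.307^(0.0256) = 0.970221
δ_res = (-9.422 + 1000) × 0.970221 − 1000 = 961.079 − 1000 = -38.92 permil

-38.9 permil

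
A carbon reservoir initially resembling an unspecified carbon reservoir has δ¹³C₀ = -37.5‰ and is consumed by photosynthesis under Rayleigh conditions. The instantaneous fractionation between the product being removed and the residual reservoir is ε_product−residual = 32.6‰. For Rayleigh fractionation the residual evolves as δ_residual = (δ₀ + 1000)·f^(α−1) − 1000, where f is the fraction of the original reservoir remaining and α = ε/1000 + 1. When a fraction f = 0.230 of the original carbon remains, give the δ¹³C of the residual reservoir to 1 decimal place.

-82.5‰

Rayleigh residual: δ_res = (δ₀ + 1000)·f^(α−1) − 1000
α = ε/1000 + 1 = 1.03260, so α − 1 = 0.03260
f^(α−1) = 0.230^(0.03260) = 0.953218
δ_res = (-37.5 + 1000) × 0.953218 − 1000 = 917.473 − 1000 = -82.53‰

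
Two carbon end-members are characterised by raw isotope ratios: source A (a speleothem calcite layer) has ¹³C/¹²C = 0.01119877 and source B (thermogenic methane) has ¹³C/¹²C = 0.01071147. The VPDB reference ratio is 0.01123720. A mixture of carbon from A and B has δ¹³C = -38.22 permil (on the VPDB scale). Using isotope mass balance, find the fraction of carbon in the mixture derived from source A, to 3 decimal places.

δ_A = (0.01119877/0.01123720 − 1)×1000 = (0.996580 − 1)×1000 = -3.420 permil
δ_B = (0.01071147/0.01123720 − 1)×1000 = (0.953215 − 1)×1000 = -46.785 permil
f_A = (δ_mix − δ_B)/(δ_A − δ_B) = (-38.22 − (-46.785))/(-3.420 − (-46.785))
f_A = 8.565 / 43.365 = 0.1975

0.198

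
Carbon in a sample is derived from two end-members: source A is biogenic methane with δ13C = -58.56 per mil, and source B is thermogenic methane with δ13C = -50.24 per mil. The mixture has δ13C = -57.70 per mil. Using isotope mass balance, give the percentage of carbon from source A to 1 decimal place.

89.7%

δ_mix = f_A·δ_A + (1 − f_A)·δ_B  ⇒  f_A = (δ_mix − δ_B)/(δ_A − δ_B)
f_A = (-57.70 − (-50.24)) / (-58.56 − (-50.24))
f_A = -7.46 / -8.32 = 0.8966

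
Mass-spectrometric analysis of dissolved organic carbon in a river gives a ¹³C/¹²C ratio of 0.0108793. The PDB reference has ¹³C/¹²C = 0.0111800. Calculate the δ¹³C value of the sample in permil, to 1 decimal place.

δ¹³C = (R_sample / R_standard − 1) × 1000
R_sample / R_standard = 0.0108793 / 0.0111800 = 0.973104
δ¹³C = (0.973104 − 1) × 1000 = -26.90 permil

-26.9 permil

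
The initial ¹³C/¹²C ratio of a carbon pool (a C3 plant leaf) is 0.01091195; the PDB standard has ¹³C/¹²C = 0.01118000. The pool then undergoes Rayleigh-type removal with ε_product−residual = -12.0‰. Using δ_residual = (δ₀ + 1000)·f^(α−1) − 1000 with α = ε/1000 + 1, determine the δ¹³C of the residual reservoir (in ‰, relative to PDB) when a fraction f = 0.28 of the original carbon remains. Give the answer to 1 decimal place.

-9.0‰

δ₀ = (0.01091195/0.01118000 − 1)×1000 = (0.976024 − 1)×1000 = -23.976‰
α − 1 = ε/1000 = -0.0120
f^(α−1) = 0.28^(-0.0120) = 1.015393
δ_res = (-23.976 + 1000) × 1.015393 − 1000 = 991.048 − 1000 = -8.95‰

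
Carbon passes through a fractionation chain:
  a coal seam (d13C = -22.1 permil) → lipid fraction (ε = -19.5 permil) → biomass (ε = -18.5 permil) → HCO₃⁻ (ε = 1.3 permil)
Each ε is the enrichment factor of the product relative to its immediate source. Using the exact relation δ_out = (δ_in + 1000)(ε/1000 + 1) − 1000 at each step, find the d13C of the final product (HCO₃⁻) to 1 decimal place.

-57.7 permil

step 1: δ = (-22.10 + 1000)·(-19.5/1000 + 1) − 1000 = -41.17 permil
step 2: δ = (-41.17 + 1000)·(-18.5/1000 + 1) − 1000 = -58.91 permil
step 3: δ = (-58.91 + 1000)·(1.3/1000 + 1) − 1000 = -57.68 permil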